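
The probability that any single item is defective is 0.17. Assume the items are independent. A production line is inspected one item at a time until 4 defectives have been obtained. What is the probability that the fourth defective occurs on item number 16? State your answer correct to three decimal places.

Y = trial on which the fourth success occurs; negative binomial, r=4, p=0.17.
P(Y=16) = C(15,3) · p^4 · (1−p)^12
= 455 · 0.00083521 · 0.10689 = 0.04062

0.041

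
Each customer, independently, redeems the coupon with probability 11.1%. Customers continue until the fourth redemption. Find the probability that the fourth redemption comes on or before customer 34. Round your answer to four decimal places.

Finishing within 34 customers ⇔ at least 4 successes in the first 34. With X ~ Binomial(34, 0.111), P(Y ≤ 34) = 1 − P(X ≤ 3).
  k=0: C(34,0)·0.111^0·0.889^34 = 0.018309
  k=1: C(34,1)·0.111^1·0.889^33 = 0.077725
  k=2: C(34,2)·0.111^2·0.889^32 = 0.160127
  k=3: C(34,3)·0.111^3·0.889^31 = 0.213263
1 − 0.469424 = 0.530576

0.5306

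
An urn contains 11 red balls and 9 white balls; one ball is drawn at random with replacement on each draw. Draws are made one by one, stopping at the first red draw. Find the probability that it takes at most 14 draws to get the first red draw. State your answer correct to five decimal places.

0.99999

Y = number of draws to the first success; geometric, p = 0.55.
P(Y ≤ 14) = 1 − (1−p)^14 = 1 − 0.0000140 = 0.9999860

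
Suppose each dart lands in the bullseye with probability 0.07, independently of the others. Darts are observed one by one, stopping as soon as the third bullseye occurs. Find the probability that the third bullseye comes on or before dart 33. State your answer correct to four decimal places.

Finishing within 33 darts ⇔ at least 3 successes in the first 33. With X ~ Binomial(33, 0.07), P(Y ≤ 33) = 1 − P(X ≤ 2).
  k=0: C(33,0)·0.07^0·0.93^33 = 0.091188
  k=1: C(33,1)·0.07^1·0.93^32 = 0.226499
  k=2: C(33,2)·0.07^2·0.93^31 = 0.272773
1 − 0.590460 = 0.409540

0.4095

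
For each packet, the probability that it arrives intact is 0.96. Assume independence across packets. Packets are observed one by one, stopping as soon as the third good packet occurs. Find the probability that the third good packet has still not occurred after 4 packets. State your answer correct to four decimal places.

Needing more than 4 packets ⇔ fewer than 3 successes in the first 4. With X ~ Binomial(4, 0.96), P(Y > 4) = P(X ≤ 2).
  k=0: C(4,0)·0.96^0·0.04^4 = 0.000003
  k=1: C(4,1)·0.96^1·0.04^3 = 0.000246
  k=2: C(4,2)·0.96^2·0.04^2 = 0.008847
P(X ≤ 2) = 0.009096

0.0091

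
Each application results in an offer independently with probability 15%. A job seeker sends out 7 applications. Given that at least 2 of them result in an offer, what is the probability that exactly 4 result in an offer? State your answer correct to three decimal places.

0.038

X ~ Binomial(7, 0.15). Want P(X=4 | X≥2) = P(X=4) / P(X≥2).
P(X=4) = C(7,4)·0.15^4·0.85^3 = 0.01088
P(X≥2) = 1 − 0.32058 − 0.39601 = 0.28342
Ratio = 0.01088 / 0.28342 = 0.03839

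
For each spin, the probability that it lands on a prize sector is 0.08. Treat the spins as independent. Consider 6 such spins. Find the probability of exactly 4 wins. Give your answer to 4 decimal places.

X ~ Binomial(n=6, p=0.08).
P(X=4) = C(6,4) · p^4 · (1−p)^2
= 15 · 4.096e-05 · 0.8464 = 0.000520

0.0005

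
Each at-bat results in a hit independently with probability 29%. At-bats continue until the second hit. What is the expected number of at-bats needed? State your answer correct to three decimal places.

Y = total at-bats until the second success; negative binomial with r=2, p=0.29.
E[Y] = r / p = 2 / 0.29 = 6.89655

6.897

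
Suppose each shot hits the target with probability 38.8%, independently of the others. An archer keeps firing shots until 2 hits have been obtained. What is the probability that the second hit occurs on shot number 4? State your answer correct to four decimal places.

0.1692

Y = trial on which the second success occurs; negative binomial, r=2, p=0.388.
P(Y=4) = C(3,1) · p^2 · (1−p)^2
= 3 · 0.15054 · 0.37454 = 0.169156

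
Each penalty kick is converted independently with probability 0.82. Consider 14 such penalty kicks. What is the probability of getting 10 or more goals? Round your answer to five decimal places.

X ~ Binomial(14, 0.82); P(X ≥ 10) = Σ C(14,k) p^k (1−p)^(14−k) over k:
  k=10: C(14,10)·0.82^10·0.18^4 = 0.1444317
  k=11: C(14,11)·0.82^11·0.18^3 = 0.2392606
  k=12: C(14,12)·0.82^12·0.18^2 = 0.2724913
  k=13: C(14,13)·0.82^13·0.18^1 = 0.1909768
  k=14: C(14,14)·0.82^14·0.18^0 = 0.0621432
Total = 0.9093037

0.90930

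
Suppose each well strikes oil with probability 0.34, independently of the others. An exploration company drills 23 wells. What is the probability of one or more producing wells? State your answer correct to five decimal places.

P(at least one) = 1 − P(none) = 1 − (1 − 0.34)^23
= 1 − 0.0000707 = 0.9999293

0.99993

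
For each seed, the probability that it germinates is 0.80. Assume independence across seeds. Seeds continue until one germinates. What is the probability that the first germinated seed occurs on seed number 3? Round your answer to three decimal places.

Geometric (trials to first success), p = 0.80.
P(Y = 3) = (1−p)^2 · p = 0.04 · 0.80 = 0.03200

0.032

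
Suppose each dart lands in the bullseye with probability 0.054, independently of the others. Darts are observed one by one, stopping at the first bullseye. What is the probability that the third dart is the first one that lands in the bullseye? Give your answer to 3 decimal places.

Geometric (trials to first success), p = 0.054.
P(Y = 3) = (1−p)^2 · p = 0.89492 · 0.054 = 0.04833

0.048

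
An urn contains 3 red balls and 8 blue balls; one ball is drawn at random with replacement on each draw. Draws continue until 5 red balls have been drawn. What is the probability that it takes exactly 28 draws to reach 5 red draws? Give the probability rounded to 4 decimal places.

Y = trial on which the fifth success occurs; negative binomial, r=5, p=0.272727.
P(Y=28) = C(27,4) · p^5 · (1−p)^23
= 17550 · 0.0015088 · 0.00065923 = 0.017457

0.0175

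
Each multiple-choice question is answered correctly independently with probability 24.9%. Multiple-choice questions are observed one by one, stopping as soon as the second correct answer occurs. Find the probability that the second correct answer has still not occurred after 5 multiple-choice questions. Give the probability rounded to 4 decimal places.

Needing more than 5 multiple-choice questions ⇔ fewer than 2 successes in the first 5. With X ~ Binomial(5, 0.249), P(Y > 5) = P(X ≤ 1).
  k=0: C(5,0)·0.249^0·0.751^5 = 0.238891
  k=1: C(5,1)·0.249^1·0.751^4 = 0.396031
P(X ≤ 1) = 0.634922

0.6349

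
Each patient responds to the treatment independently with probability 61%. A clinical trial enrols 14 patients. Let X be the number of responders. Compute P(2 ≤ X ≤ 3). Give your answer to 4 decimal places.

0.0030

X ~ Binomial(14, 0.61); P(2 ≤ X ≤ 3) = Σ C(14,k) p^k (1−p)^(14−k) over k:
  k=2: C(14,2)·0.61^2·0.39^12 = 0.000419
  k=3: C(14,3)·0.61^3·0.39^11 = 0.002623
Total = 0.003042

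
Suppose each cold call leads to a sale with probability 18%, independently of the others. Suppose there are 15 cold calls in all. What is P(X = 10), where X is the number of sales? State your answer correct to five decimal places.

X ~ Binomial(n=15, p=0.18).
P(X=10) = C(15,10) · p^10 · (1−p)^5
= 3003 · 3.5705e-08 · 0.37074 = 0.0000398

0.00004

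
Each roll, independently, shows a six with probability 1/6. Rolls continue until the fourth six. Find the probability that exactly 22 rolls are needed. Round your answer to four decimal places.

0.0385

Y = trial on which the fourth success occurs; negative binomial, r=4, p=0.166667.
P(Y=22) = C(21,3) · p^4 · (1−p)^18
= 1330 · 0.0007716 · 0.037561 = 0.038546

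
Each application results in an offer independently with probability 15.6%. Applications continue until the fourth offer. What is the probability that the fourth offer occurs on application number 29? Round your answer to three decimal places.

0.028

Y = trial on which the fourth success occurs; negative binomial, r=4, p=0.156.
P(Y=29) = C(28,3) · p^4 · (1−p)^25
= 3276 · 0.00059224 · 0.014407 = 0.02795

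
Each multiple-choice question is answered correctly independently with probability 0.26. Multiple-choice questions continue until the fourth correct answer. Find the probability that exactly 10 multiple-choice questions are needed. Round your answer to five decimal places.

Y = trial on which the fourth success occurs; negative binomial, r=4, p=0.26.
P(Y=10) = C(9,3) · p^4 · (1−p)^6
= 84 · 0.0045698 · 0.16421 = 0.0630323

0.06303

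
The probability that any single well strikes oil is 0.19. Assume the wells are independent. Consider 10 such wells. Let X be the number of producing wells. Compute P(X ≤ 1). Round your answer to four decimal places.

0.4068

X ~ Binomial(10, 0.19); P(X ≤ 1) = Σ C(10,k) p^k (1−p)^(10−k) over k:
  k=0: C(10,0)·0.19^0·0.81^10 = 0.121577
  k=1: C(10,1)·0.19^1·0.81^9 = 0.285180
Total = 0.406756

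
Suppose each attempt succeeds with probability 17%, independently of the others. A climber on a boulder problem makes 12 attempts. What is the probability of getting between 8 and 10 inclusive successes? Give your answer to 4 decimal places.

X ~ Binomial(12, 0.17); P(8 ≤ X ≤ 10) = Σ C(12,k) p^k (1−p)^(12−k) over k:
  k=8: C(12,8)·0.17^8·0.83^4 = 0.000164
  k=9: C(12,9)·0.17^9·0.83^3 = 0.000015
  k=10: C(12,10)·0.17^10·0.83^2 = 0.000001
Total = 0.000180

0.0002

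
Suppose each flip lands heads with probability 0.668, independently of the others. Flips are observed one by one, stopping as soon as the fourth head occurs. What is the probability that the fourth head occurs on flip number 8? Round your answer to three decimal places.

0.085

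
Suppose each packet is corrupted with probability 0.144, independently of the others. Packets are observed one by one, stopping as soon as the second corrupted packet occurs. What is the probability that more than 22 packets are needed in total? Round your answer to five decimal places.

0.15368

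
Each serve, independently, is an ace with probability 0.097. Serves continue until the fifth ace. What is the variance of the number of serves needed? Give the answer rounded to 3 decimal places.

479.860

Y = total serves until the fifth success; negative binomial with r=5, p=0.097.
Var(Y) = r(1−p)/p² = 5·0.903 / 0.097² = 479.85971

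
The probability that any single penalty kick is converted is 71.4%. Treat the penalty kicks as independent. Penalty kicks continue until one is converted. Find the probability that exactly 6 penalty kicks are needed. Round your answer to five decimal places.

Geometric (trials to first success), p = 0.714.
P(Y = 6) = (1−p)^5 · p = 0.0019135 · 0.714 = 0.0013662

0.00137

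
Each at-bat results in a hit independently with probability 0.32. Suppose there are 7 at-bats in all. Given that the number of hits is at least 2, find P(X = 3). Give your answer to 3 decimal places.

0.345

X ~ Binomial(7, 0.32). Want P(X=3 | X≥2) = P(X=3) / P(X≥2).
P(X=3) = C(7,3)·0.32^3·0.68^4 = 0.24522
P(X≥2) = 1 − 0.06723 − 0.22146 = 0.71131
Ratio = 0.24522 / 0.71131 = 0.34474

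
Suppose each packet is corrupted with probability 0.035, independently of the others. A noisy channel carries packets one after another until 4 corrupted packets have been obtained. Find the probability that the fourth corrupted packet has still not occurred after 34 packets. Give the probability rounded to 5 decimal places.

0.96984

Needing more than 34 packets ⇔ fewer than 4 successes in the first 34. With X ~ Binomial(34, 0.035), P(Y > 34) = P(X ≤ 3).
  k=0: C(34,0)·0.035^0·0.965^34 = 0.2978027
  k=1: C(34,1)·0.035^1·0.965^33 = 0.3672386
  k=2: C(34,2)·0.035^2·0.965^32 = 0.2197723
  k=3: C(34,3)·0.035^3·0.965^31 = 0.0850242
P(X ≤ 3) = 0.9698378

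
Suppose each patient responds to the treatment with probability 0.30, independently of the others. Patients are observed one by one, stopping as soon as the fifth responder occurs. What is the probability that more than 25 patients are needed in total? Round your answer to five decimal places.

Needing more than 25 patients ⇔ fewer than 5 successes in the first 25. With X ~ Binomial(25, 0.30), P(Y > 25) = P(X ≤ 4).
  k=0: C(25,0)·0.30^0·0.70^25 = 0.0001341
  k=1: C(25,1)·0.30^1·0.70^24 = 0.0014369
  k=2: C(25,2)·0.30^2·0.70^23 = 0.0073896
  k=3: C(25,3)·0.30^3·0.70^22 = 0.0242800
  k=4: C(25,4)·0.30^4·0.70^21 = 0.0572314
P(X ≤ 4) = 0.0904719

0.09047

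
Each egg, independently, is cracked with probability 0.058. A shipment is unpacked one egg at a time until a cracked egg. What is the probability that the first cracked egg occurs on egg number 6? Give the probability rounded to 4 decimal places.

0.0430

Geometric (trials to first success), p = 0.058.
P(Y = 6) = (1−p)^5 · p = 0.74174 · 0.058 = 0.043021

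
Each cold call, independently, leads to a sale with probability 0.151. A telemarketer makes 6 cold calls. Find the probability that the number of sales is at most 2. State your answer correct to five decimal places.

0.95183

X ~ Binomial(6, 0.151); P(X ≤ 2) = Σ C(6,k) p^k (1−p)^(6−k) over k:
  k=0: C(6,0)·0.151^0·0.849^6 = 0.3744951
  k=1: C(6,1)·0.151^1·0.849^5 = 0.3996379
  k=2: C(6,2)·0.151^2·0.849^4 = 0.1776953
Total = 0.9518283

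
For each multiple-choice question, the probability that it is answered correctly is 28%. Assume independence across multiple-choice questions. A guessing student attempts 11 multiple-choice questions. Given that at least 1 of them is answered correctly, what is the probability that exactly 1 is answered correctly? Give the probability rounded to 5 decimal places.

X ~ Binomial(11, 0.28). Want P(X=1 | X≥1) = P(X=1) / P(X≥1).
P(X=1) = C(11,1)·0.28^1·0.72^10 = 0.1153123
P(X≥1) = 1 − 0.0269561 = 0.9730439
Ratio = 0.1153123 / 0.9730439 = 0.1185068

0.11851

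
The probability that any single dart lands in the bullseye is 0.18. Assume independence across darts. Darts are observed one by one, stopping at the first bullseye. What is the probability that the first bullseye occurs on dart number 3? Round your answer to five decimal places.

0.12103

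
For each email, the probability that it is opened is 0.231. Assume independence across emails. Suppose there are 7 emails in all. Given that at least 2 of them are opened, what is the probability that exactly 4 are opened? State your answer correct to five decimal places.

0.08947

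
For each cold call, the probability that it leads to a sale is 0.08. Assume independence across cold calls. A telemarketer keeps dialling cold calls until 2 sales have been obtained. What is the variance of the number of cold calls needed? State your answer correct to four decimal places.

287.5000

Y = total cold calls until the second success; negative binomial with r=2, p=0.08.
Var(Y) = r(1−p)/p² = 2·0.92 / 0.08² = 287.500000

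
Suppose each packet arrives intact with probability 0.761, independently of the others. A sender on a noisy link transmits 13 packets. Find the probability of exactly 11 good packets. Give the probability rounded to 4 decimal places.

0.2209

X ~ Binomial(n=13, p=0.761).
P(X=11) = C(13,11) · p^11 · (1−p)^2
= 78 · 0.049571 · 0.057121 = 0.220862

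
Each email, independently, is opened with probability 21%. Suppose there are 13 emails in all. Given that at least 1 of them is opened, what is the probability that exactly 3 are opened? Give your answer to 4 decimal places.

X ~ Binomial(13, 0.21). Want P(X=3 | X≥1) = P(X=3) / P(X≥1).
P(X=3) = C(13,3)·0.21^3·0.79^10 = 0.250781
P(X≥1) = 1 − 0.046682 = 0.953318
Ratio = 0.250781 / 0.953318 = 0.263061

0.2631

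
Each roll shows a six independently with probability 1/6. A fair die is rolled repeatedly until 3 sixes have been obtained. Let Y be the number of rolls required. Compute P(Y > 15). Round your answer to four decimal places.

Needing more than 15 rolls ⇔ fewer than 3 successes in the first 15. With X ~ Binomial(15, 0.166667), P(Y > 15) = P(X ≤ 2).
  k=0: C(15,0)·0.166667^0·0.833333^15 = 0.064905
  k=1: C(15,1)·0.166667^1·0.833333^14 = 0.194716
  k=2: C(15,2)·0.166667^2·0.833333^13 = 0.272603
P(X ≤ 2) = 0.532225

0.5322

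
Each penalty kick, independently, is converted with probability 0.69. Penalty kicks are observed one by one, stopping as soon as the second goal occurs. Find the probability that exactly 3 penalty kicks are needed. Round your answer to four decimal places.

0.2952

Y = trial on which the second success occurs; negative binomial, r=2, p=0.69.
P(Y=3) = C(2,1) · p^2 · (1−p)^1
= 2 · 0.4761 · 0.31 = 0.295182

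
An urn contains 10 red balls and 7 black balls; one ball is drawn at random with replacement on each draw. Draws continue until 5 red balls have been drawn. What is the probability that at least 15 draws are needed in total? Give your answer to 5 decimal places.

Needing more than 14 draws ⇔ fewer than 5 successes in the first 14. With X ~ Binomial(14, 0.588235), P(Y > 14) = P(X ≤ 4).
  k=0: C(14,0)·0.588235^0·0.411765^14 = 0.0000040
  k=1: C(14,1)·0.588235^1·0.411765^13 = 0.0000806
  k=2: C(14,2)·0.588235^2·0.411765^12 = 0.0007481
  k=3: C(14,3)·0.588235^3·0.411765^11 = 0.0042746
  k=4: C(14,4)·0.588235^4·0.411765^10 = 0.0167930
P(X ≤ 4) = 0.0219003

0.02190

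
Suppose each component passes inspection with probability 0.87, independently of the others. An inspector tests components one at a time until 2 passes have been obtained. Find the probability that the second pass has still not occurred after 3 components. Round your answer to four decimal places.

0.0463

Needing more than 3 components ⇔ fewer than 2 successes in the first 3. With X ~ Binomial(3, 0.87), P(Y > 3) = P(X ≤ 1).
  k=0: C(3,0)·0.87^0·0.13^3 = 0.002197
  k=1: C(3,1)·0.87^1·0.13^2 = 0.044109
P(X ≤ 1) = 0.046306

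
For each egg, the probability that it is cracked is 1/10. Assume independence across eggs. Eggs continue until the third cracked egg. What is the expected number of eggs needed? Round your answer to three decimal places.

30.000

Y = total eggs until the third success; negative binomial with r=3, p=0.10.
E[Y] = r / p = 3 / 0.10 = 30.00000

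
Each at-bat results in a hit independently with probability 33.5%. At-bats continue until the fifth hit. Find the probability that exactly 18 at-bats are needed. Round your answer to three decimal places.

0.050

Y = trial on which the fifth success occurs; negative binomial, r=5, p=0.335.
P(Y=18) = C(17,4) · p^5 · (1−p)^13
= 2380 · 0.0042191 · 0.0049737 = 0.04994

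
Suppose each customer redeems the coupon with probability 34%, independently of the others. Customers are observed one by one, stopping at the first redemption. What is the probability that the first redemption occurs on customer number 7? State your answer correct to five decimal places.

0.02810

Geometric (trials to first success), p = 0.34.
P(Y = 7) = (1−p)^6 · p = 0.082654 · 0.34 = 0.0281023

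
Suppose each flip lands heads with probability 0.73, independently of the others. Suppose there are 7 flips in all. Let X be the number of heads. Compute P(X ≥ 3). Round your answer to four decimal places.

X ~ Binomial(7, 0.73); P(X ≥ 3) = Σ C(7,k) p^k (1−p)^(7−k) over k:
  k=3: C(7,3)·0.73^3·0.27^4 = 0.072359
  k=4: C(7,4)·0.73^4·0.27^3 = 0.195637
  k=5: C(7,5)·0.73^5·0.27^2 = 0.317367
  k=6: C(7,6)·0.73^6·0.27^1 = 0.286022
  k=7: C(7,7)·0.73^7·0.27^0 = 0.110474
Total = 0.981858

0.9819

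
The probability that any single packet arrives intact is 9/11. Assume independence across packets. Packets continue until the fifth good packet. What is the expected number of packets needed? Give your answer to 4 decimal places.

Y = total packets until the fifth success; negative binomial with r=5, p=0.818182.
E[Y] = r / p = 5 / 0.818182 = 6.111111

6.1111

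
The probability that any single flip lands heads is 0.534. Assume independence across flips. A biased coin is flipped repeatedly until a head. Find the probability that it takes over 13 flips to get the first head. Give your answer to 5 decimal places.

Y = number of flips to the first success; geometric, p = 0.534.
P(Y > 13) = P(first 13 all fail) = (1−p)^13 = 0.0000489

0.00005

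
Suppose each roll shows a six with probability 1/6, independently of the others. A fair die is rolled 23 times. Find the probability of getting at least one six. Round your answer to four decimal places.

0.9849

P(at least one) = 1 − P(none) = 1 − (1 − 0.166667)^23
= 1 − 0.015095 = 0.984905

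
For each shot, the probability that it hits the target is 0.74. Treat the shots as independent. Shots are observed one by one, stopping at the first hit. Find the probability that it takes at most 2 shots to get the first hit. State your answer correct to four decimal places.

Y = number of shots to the first success; geometric, p = 0.74.
P(Y ≤ 2) = 1 − (1−p)^2 = 1 − 0.067600 = 0.932400

0.9324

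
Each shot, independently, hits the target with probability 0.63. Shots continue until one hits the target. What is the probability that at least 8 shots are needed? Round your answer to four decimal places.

Y = number of shots to the first success; geometric, p = 0.63.
P(Y > 7) = P(first 7 all fail) = (1−p)^7 = 0.000949

0.0009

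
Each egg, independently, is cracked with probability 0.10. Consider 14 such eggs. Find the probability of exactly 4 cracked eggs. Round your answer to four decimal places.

X ~ Binomial(n=14, p=0.10).
P(X=4) = C(14,4) · p^4 · (1−p)^10
= 1001 · 0.0001 · 0.34868 = 0.034903

0.0349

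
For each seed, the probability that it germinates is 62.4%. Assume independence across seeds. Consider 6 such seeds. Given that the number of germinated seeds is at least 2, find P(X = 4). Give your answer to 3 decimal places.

X ~ Binomial(6, 0.624). Want P(X=4 | X≥2) = P(X=4) / P(X≥2).
P(X=4) = C(6,4)·0.624^4·0.376^2 = 0.32152
P(X≥2) = 1 − 0.00283 − 0.02814 = 0.96904
Ratio = 0.32152 / 0.96904 = 0.33179

0.332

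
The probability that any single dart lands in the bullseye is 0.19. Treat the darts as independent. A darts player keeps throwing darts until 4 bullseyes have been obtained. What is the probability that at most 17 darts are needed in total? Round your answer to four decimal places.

Finishing within 17 darts ⇔ at least 4 successes in the first 17. With X ~ Binomial(17, 0.19), P(Y ≤ 17) = 1 − P(X ≤ 3).
  k=0: C(17,0)·0.19^0·0.81^17 = 0.027813
  k=1: C(17,1)·0.19^1·0.81^16 = 0.110908
  k=2: C(17,2)·0.19^2·0.81^15 = 0.208124
  k=3: C(17,3)·0.19^3·0.81^14 = 0.244096
1 − 0.590940 = 0.409060

0.4091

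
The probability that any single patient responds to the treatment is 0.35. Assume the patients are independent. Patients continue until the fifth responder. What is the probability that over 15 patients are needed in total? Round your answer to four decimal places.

0.3519

Needing more than 15 patients ⇔ fewer than 5 successes in the first 15. With X ~ Binomial(15, 0.35), P(Y > 15) = P(X ≤ 4).
  k=0: C(15,0)·0.35^0·0.65^15 = 0.001562
  k=1: C(15,1)·0.35^1·0.65^14 = 0.012617
  k=2: C(15,2)·0.35^2·0.65^13 = 0.047555
  k=3: C(15,3)·0.35^3·0.65^12 = 0.110962
  k=4: C(15,4)·0.35^4·0.65^11 = 0.179247
P(X ≤ 4) = 0.351943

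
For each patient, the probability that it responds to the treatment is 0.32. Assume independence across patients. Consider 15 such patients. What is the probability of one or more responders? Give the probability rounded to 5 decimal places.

P(at least one) = 1 − P(none) = 1 − (1 − 0.32)^15
= 1 − 0.0030735 = 0.9969265

0.99693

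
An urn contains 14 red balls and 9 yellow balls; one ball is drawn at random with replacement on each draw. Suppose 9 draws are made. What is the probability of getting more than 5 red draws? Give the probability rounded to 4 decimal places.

0.5045

X ~ Binomial(9, 0.608696); P(X ≥ 6) = Σ C(9,k) p^k (1−p)^(9−k) over k:
  k=6: C(9,6)·0.608696^6·0.391304^3 = 0.255991
  k=7: C(9,7)·0.608696^7·0.391304^2 = 0.170661
  k=8: C(9,8)·0.608696^8·0.391304^1 = 0.066368
  k=9: C(9,9)·0.608696^9·0.391304^0 = 0.011471
Total = 0.504490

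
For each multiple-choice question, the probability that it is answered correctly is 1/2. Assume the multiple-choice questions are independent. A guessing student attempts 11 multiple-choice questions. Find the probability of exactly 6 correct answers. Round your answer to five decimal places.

X ~ Binomial(n=11, p=0.50).
P(X=6) = C(11,6) · p^6 · (1−p)^5
= 462 · 0.015625 · 0.03125 = 0.2255859

0.22559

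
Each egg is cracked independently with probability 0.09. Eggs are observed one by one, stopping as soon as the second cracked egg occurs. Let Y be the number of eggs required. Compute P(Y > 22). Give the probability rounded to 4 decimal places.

0.3988

Needing more than 22 eggs ⇔ fewer than 2 successes in the first 22. With X ~ Binomial(22, 0.09), P(Y > 22) = P(X ≤ 1).
  k=0: C(22,0)·0.09^0·0.91^22 = 0.125577
  k=1: C(22,1)·0.09^1·0.91^21 = 0.273234
P(X ≤ 1) = 0.398811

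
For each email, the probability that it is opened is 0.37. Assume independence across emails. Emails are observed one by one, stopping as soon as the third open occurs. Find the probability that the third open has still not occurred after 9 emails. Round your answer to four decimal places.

0.2924

Needing more than 9 emails ⇔ fewer than 3 successes in the first 9. With X ~ Binomial(9, 0.37), P(Y > 9) = P(X ≤ 2).
  k=0: C(9,0)·0.37^0·0.63^9 = 0.015634
  k=1: C(9,1)·0.37^1·0.63^8 = 0.082636
  k=2: C(9,2)·0.37^2·0.63^7 = 0.194129
P(X ≤ 2) = 0.292398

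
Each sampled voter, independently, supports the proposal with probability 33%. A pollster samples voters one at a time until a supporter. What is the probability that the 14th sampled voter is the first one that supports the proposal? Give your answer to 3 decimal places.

0.002

Geometric (trials to first success), p = 0.33.
P(Y = 14) = (1−p)^13 · p = 0.0054824 · 0.33 = 0.00181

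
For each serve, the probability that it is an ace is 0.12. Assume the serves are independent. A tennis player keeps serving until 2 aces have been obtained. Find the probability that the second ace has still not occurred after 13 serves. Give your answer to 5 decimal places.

0.52624

Needing more than 13 serves ⇔ fewer than 2 successes in the first 13. With X ~ Binomial(13, 0.12), P(Y > 13) = P(X ≤ 1).
  k=0: C(13,0)·0.12^0·0.88^13 = 0.1897906
  k=1: C(13,1)·0.12^1·0.88^12 = 0.3364470
P(X ≤ 1) = 0.5262376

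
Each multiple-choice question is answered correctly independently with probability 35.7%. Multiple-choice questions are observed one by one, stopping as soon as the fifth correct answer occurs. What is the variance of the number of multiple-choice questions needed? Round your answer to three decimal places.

Y = total multiple-choice questions until the fifth success; negative binomial with r=5, p=0.357.
Var(Y) = r(1−p)/p² = 5·0.643 / 0.357² = 25.22578

25.226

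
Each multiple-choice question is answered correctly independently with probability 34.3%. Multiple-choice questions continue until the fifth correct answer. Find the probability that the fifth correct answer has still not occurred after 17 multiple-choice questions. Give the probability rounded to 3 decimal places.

Needing more than 17 multiple-choice questions ⇔ fewer than 5 successes in the first 17. With X ~ Binomial(17, 0.343), P(Y > 17) = P(X ≤ 4).
  k=0: C(17,0)·0.343^0·0.657^17 = 0.00079
  k=1: C(17,1)·0.343^1·0.657^16 = 0.00703
  k=2: C(17,2)·0.343^2·0.657^15 = 0.02935
  k=3: C(17,3)·0.343^3·0.657^14 = 0.07661
  k=4: C(17,4)·0.343^4·0.657^13 = 0.13999
P(X ≤ 4) = 0.25377

0.254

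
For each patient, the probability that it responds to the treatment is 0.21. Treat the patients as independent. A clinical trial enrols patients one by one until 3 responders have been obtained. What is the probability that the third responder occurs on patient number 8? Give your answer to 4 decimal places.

0.0598

Y = trial on which the third success occurs; negative binomial, r=3, p=0.21.
P(Y=8) = C(7,2) · p^3 · (1−p)^5
= 21 · 0.009261 · 0.30771 = 0.059843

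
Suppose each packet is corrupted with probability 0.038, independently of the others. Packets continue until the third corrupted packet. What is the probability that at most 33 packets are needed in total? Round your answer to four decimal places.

Finishing within 33 packets ⇔ at least 3 successes in the first 33. With X ~ Binomial(33, 0.038), P(Y ≤ 33) = 1 − P(X ≤ 2).
  k=0: C(33,0)·0.038^0·0.962^33 = 0.278469
  k=1: C(33,1)·0.038^1·0.962^32 = 0.362994
  k=2: C(33,2)·0.038^2·0.962^31 = 0.229418
1 − 0.870882 = 0.129118

0.1291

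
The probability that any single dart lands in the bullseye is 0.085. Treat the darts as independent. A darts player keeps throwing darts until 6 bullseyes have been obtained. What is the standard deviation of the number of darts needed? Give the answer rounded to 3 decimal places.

27.566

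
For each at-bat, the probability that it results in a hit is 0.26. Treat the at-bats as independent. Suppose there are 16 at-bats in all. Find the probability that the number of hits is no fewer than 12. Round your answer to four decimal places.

0.0001

X ~ Binomial(16, 0.26); P(X ≥ 12) = Σ C(16,k) p^k (1−p)^(16−k) over k:
  k=12: C(16,12)·0.26^12·0.74^4 = 0.000052
  k=13: C(16,13)·0.26^13·0.74^3 = 0.000006
  k=14: C(16,14)·0.26^14·0.74^2 = 0.000000
  k=15: C(16,15)·0.26^15·0.74^1 = 0.000000
  k=16: C(16,16)·0.26^16·0.74^0 = 0.000000
Total = 0.000058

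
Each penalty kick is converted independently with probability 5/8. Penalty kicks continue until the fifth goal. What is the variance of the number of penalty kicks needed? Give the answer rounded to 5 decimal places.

Y = total penalty kicks until the fifth success; negative binomial with r=5, p=0.625.
Var(Y) = r(1−p)/p² = 5·0.375 / 0.625² = 4.8000000

4.80000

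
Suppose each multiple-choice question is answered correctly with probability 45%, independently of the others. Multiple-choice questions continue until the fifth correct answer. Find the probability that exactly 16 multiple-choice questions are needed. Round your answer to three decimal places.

Y = trial on which the fifth success occurs; negative binomial, r=5, p=0.45.
P(Y=16) = C(15,4) · p^5 · (1−p)^11
= 1365 · 0.018453 · 0.0013931 = 0.03509

0.035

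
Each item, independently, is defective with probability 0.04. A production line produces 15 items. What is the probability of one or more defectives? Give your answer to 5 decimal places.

0.45791

P(at least one) = 1 − P(none) = 1 − (1 − 0.04)^15
= 1 − 0.5420864 = 0.4579136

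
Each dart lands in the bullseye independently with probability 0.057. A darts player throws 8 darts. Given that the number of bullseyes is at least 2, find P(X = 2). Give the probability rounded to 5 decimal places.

X ~ Binomial(8, 0.057). Want P(X=2 | X≥2) = P(X=2) / P(X≥2).
P(X=2) = C(8,2)·0.057^2·0.943^6 = 0.0639702
P(X≥2) = 1 − 0.6253074 − 0.3023756 = 0.0723171
Ratio = 0.0639702 / 0.0723171 = 0.8845799

0.88458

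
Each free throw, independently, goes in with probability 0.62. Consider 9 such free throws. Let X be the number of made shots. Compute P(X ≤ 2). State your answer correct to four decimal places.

X ~ Binomial(9, 0.62); P(X ≤ 2) = Σ C(9,k) p^k (1−p)^(9−k) over k:
  k=0: C(9,0)·0.62^0·0.38^9 = 0.000165
  k=1: C(9,1)·0.62^1·0.38^8 = 0.002426
  k=2: C(9,2)·0.62^2·0.38^7 = 0.015833
Total = 0.018425

0.0184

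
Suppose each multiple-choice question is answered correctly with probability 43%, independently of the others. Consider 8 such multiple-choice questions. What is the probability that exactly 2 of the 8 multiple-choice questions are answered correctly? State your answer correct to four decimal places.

0.1776

X ~ Binomial(n=8, p=0.43).
P(X=2) = C(8,2) · p^2 · (1−p)^6
= 28 · 0.1849 · 0.034296 = 0.177560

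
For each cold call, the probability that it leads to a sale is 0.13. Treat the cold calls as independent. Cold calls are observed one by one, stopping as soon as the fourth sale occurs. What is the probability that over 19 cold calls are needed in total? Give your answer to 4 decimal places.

0.7725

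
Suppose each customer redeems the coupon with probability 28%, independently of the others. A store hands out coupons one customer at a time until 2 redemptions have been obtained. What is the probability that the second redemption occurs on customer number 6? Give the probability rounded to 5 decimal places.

Y = trial on which the second success occurs; negative binomial, r=2, p=0.28.
P(Y=6) = C(5,1) · p^2 · (1−p)^4
= 5 · 0.0784 · 0.26874 = 0.1053455

0.10535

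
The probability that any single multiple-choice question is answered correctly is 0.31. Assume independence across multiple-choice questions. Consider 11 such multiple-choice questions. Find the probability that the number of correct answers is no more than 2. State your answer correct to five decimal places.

X ~ Binomial(11, 0.31); P(X ≤ 2) = Σ C(11,k) p^k (1−p)^(11−k) over k:
  k=0: C(11,0)·0.31^0·0.69^11 = 0.0168787
  k=1: C(11,1)·0.31^1·0.69^10 = 0.0834152
  k=2: C(11,2)·0.31^2·0.69^9 = 0.1873820
Total = 0.2876760

0.28768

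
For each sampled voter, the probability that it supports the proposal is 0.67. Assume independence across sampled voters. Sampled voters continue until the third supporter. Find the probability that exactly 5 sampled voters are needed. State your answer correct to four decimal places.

0.1965

Y = trial on which the third success occurs; negative binomial, r=3, p=0.67.
P(Y=5) = C(4,2) · p^3 · (1−p)^2
= 6 · 0.30076 · 0.1089 = 0.196519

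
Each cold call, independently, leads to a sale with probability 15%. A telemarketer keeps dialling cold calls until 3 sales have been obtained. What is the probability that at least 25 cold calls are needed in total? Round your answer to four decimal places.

0.2798

Needing more than 24 cold calls ⇔ fewer than 3 successes in the first 24. With X ~ Binomial(24, 0.15), P(Y > 24) = P(X ≤ 2).
  k=0: C(24,0)·0.15^0·0.85^24 = 0.020233
  k=1: C(24,1)·0.15^1·0.85^23 = 0.085692
  k=2: C(24,2)·0.15^2·0.85^22 = 0.173903
P(X ≤ 2) = 0.279828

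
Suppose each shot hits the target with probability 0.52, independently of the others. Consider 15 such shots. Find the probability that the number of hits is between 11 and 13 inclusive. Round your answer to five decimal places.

X ~ Binomial(15, 0.52); P(11 ≤ X ≤ 13) = Σ C(15,k) p^k (1−p)^(15−k) over k:
  k=11: C(15,11)·0.52^11·0.48^4 = 0.0544671
  k=12: C(15,12)·0.52^12·0.48^3 = 0.0196687
  k=13: C(15,13)·0.52^13·0.48^2 = 0.0049172
Total = 0.0790530

0.07905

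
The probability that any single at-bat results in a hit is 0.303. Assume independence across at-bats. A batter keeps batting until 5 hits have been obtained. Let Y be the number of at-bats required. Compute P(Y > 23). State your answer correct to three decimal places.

0.129

Needing more than 23 at-bats ⇔ fewer than 5 successes in the first 23. With X ~ Binomial(23, 0.303), P(Y > 23) = P(X ≤ 4).
  k=0: C(23,0)·0.303^0·0.697^23 = 0.00025
  k=1: C(23,1)·0.303^1·0.697^22 = 0.00248
  k=2: C(23,2)·0.303^2·0.697^21 = 0.01185
  k=3: C(23,3)·0.303^3·0.697^20 = 0.03607
  k=4: C(23,4)·0.303^4·0.697^19 = 0.07841
P(X ≤ 4) = 0.12907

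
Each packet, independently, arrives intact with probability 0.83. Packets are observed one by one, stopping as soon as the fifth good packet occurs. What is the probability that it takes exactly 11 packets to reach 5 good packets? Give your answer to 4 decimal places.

Y = trial on which the fifth success occurs; negative binomial, r=5, p=0.83.
P(Y=11) = C(10,4) · p^5 · (1−p)^6
= 210 · 0.3939 · 2.4138e-05 = 0.001997

0.0020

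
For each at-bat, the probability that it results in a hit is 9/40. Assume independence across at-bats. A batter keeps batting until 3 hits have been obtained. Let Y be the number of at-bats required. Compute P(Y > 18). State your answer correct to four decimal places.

Needing more than 18 at-bats ⇔ fewer than 3 successes in the first 18. With X ~ Binomial(18, 0.225), P(Y > 18) = P(X ≤ 2).
  k=0: C(18,0)·0.225^0·0.775^18 = 0.010173
  k=1: C(18,1)·0.225^1·0.775^17 = 0.053160
  k=2: C(18,2)·0.225^2·0.775^16 = 0.131185
P(X ≤ 2) = 0.194517

0.1945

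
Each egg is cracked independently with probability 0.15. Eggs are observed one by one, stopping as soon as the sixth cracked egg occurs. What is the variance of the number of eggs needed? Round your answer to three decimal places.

226.667

Y = total eggs until the sixth success; negative binomial with r=6, p=0.15.
Var(Y) = r(1−p)/p² = 6·0.85 / 0.15² = 226.66667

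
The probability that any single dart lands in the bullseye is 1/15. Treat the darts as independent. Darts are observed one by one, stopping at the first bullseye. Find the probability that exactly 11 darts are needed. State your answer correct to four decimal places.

Geometric (trials to first success), p = 0.066667.
P(Y = 11) = (1−p)^10 · p = 0.50161 · 0.066667 = 0.033441

0.0334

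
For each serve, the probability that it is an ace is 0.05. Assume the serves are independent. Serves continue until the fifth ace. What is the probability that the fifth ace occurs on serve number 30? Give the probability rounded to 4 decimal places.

0.0021

Y = trial on which the fifth success occurs; negative binomial, r=5, p=0.05.
P(Y=30) = C(29,4) · p^5 · (1−p)^25
= 23751 · 3.125e-07 · 0.27739 = 0.002059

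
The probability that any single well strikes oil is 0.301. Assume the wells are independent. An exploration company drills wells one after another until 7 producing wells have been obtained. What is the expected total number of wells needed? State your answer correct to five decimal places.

23.25581

Y = total wells until the seventh success; negative binomial with r=7, p=0.301.
E[Y] = r / p = 7 / 0.301 = 23.2558140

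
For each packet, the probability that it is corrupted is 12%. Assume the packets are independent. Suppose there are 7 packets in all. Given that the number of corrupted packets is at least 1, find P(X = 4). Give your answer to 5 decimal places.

X ~ Binomial(7, 0.12). Want P(X=4 | X≥1) = P(X=4) / P(X≥1).
P(X=4) = C(7,4)·0.12^4·0.88^3 = 0.0049459
P(X≥1) = 1 − 0.4086756 = 0.5913244
Ratio = 0.0049459 / 0.5913244 = 0.0083640

0.00836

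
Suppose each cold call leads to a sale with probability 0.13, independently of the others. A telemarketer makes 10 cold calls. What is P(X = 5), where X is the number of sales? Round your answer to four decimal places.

X ~ Binomial(n=10, p=0.13).
P(X=5) = C(10,5) · p^5 · (1−p)^5
= 252 · 3.7129e-05 · 0.49842 = 0.004664

0.0047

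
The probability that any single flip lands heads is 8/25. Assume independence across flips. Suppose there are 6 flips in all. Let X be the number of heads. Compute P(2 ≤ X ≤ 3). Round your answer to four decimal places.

0.5345

X ~ Binomial(6, 0.32); P(2 ≤ X ≤ 3) = Σ C(6,k) p^k (1−p)^(6−k) over k:
  k=2: C(6,2)·0.32^2·0.68^4 = 0.328418
  k=3: C(6,3)·0.32^3·0.68^3 = 0.206066
Total = 0.534484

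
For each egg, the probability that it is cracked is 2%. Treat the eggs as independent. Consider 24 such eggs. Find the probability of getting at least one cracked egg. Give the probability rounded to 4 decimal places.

P(at least one) = 1 − P(none) = 1 − (1 − 0.02)^24
= 1 − 0.615780 = 0.384220

0.3842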